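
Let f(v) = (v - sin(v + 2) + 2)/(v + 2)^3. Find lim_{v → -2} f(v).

Direct substitution gives 0/0.
Apply L'Hôpital: lim (1 - cos(v + 2))/(3*(v + 2)^2), still 0/0.
Apply L'Hôpital: lim (sin(v + 2))/(6*v + 12), still 0/0.
After 3 applications of L'Hôpital's rule the quotient is (cos(v + 2))/(6); substituting v = -2 gives 1/6.

1/6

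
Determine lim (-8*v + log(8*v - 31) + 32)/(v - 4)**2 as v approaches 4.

Direct substitution gives 0/0.
Apply L'Hôpital: lim (-8 + 8/(8*v - 31))/(2*v - 8), still 0/0.
After 2 applications of L'Hôpital's rule the quotient is (-64/(8*v - 31)^2)/(2); substituting v = 4 gives -32.

-32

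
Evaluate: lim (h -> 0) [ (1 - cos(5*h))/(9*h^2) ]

25/18

Substitution gives 0/0.
Use (1 − cos u)/u² → 1/2 with u = 5h: the limit is 5²/(2·9) = 25/18.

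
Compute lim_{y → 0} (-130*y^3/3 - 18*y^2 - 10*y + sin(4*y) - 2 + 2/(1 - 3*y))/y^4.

162

Substitution gives 0/0; apply L'Hôpital's rule 4 times.
After differentiating numerator and denominator 4 times the quotient is (256*sin(4*y) - 3888/(3*y - 1)^5)/(24); at y = 0 this is 162.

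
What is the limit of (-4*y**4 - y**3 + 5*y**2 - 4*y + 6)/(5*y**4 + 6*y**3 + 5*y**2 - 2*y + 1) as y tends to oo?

Numerator and denominator both have degree 4.
Dividing every term by y^4, all lower-order terms vanish and the limit is the ratio of leading coefficients, -4/(5) = -4/5.

-4/5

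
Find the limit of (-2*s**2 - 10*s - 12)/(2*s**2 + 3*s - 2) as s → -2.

Direct substitution gives 0/0, so factor. Both numerator and denominator have (s + 2) as a factor.
After cancelling, the expression reduces to (-2*s - 6)/(2*s - 1).
Substituting s = -2 gives 2/5.

2/5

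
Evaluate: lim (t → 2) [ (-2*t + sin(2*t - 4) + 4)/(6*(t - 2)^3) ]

Direct substitution gives 0/0.
Apply L'Hôpital: lim (2*cos(2*t - 4) - 2)/(18*(t - 2)^2), still 0/0.
Apply L'Hôpital: lim (-4*sin(2*t - 4))/(36*t - 72), still 0/0.
After 3 applications of L'Hôpital's rule the quotient is (-8*cos(2*t - 4))/(36); substituting t = 2 gives -2/9.

-2/9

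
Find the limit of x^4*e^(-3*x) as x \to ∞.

Write as x^4/e^{3x}, an ∞/∞ form.
Exponential growth dominates any polynomial, so repeated L'Hôpital (or the standard result) gives 0.

0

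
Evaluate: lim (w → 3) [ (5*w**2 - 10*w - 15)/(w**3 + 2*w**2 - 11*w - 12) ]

Since w = 3 makes numerator and denominator zero, (w - 3) divides both.
Cancelling it gives (5*w + 5)/(w^2 + 5*w + 4); now plug in w = 3 to get 5/7.

5/7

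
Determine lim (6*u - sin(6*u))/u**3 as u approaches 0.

Direct substitution gives 0/0.
Apply L'Hôpital: lim (6 - 6*cos(6*u))/(3*u^2), still 0/0.
Apply L'Hôpital: lim (36*sin(6*u))/(6*u), still 0/0.
After 3 applications of L'Hôpital's rule the quotient is (216*cos(6*u))/(6); substituting u = 0 gives 36.

36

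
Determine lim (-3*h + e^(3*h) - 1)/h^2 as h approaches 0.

9/2

Direct substitution gives 0/0.
Apply L'Hôpital: lim (3*e^(3*h) - 3)/(2*h), still 0/0.
After 2 applications of L'Hôpital's rule the quotient is (9*e^(3*h))/(2); substituting h = 0 gives 9/2.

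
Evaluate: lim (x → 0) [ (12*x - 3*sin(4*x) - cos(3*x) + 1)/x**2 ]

9/2

Substitution gives 0/0 (the numerator vanishes to order 2).
Expand each term to order x^2: the coefficient of x^2 in -3·sin(4x) is 0 and in −cos(3x) is 9/2.
Lower-order terms cancel with the polynomial part, so the numerator is (9/2)·x^2 + o(x^2), and the limit is (9/2)/(1) = 9/2.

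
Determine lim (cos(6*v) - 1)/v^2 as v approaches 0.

Direct substitution gives 0/0.
Apply L'Hôpital: lim (-6*sin(6*v))/(2*v), still 0/0.
After 2 applications of L'Hôpital's rule the quotient is (-36*cos(6*v))/(2); substituting v = 0 gives -18.

-18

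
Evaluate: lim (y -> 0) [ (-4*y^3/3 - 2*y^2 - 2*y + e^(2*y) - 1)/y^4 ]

Direct substitution gives 0/0.
Apply L'Hôpital: lim (-4*y^2 - 4*y + 2*e^(2*y) - 2)/(4*y^3), still 0/0.
Apply L'Hôpital: lim (-8*y + 4*e^(2*y) - 4)/(12*y^2), still 0/0.
Apply L'Hôpital: lim (8*e^(2*y) - 8)/(24*y), still 0/0.
After 4 applications of L'Hôpital's rule the quotient is (16*e^(2*y))/(24); substituting y = 0 gives 2/3.

2/3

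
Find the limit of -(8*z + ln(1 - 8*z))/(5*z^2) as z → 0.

Direct substitution gives 0/0.
Apply L'Hôpital: lim (8 - 8/(1 - 8*z))/(-10*z), still 0/0.
After 2 applications of L'Hôpital's rule the quotient is (-64/(1 - 8*z)^2)/(-10); substituting z = 0 gives 32/5.

32/5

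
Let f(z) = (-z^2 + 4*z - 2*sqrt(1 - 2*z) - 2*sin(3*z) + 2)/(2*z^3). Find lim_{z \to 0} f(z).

5

Substitution gives 0/0 (the numerator vanishes to order 3).
Expand each term to order z^3: the coefficient of z^3 in -2·√(1 - 2z) is 1 and in -2·sin(3z) is 9.
Lower-order terms cancel with the polynomial part, so the numerator is (10)·z^3 + o(z^3), and the limit is (10)/(2) = 5.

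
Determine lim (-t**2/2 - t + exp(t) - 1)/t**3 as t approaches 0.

Direct substitution gives 0/0.
Apply L'Hôpital: lim (-t + e^(t) - 1)/(3*t^2), still 0/0.
Apply L'Hôpital: lim (e^(t) - 1)/(6*t), still 0/0.
After 3 applications of L'Hôpital's rule the quotient is (e^(t))/(6); substituting t = 0 gives 1/6.

1/6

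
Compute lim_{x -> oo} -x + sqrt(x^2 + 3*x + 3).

3/2

An ∞ − ∞ form. Rationalising with the conjugate, the difference becomes (3x + 3) / (√(x^2 + 3*x + 3) + x).
For large x the denominator behaves like 2·x, so the quotient tends to 3/2 = 3/2.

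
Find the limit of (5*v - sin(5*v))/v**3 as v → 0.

Direct substitution gives 0/0.
Apply L'Hôpital: lim (5 - 5*cos(5*v))/(3*v^2), still 0/0.
Apply L'Hôpital: lim (25*sin(5*v))/(6*v), still 0/0.
After 3 applications of L'Hôpital's rule the quotient is (125*cos(5*v))/(6); substituting v = 0 gives 125/6.

125/6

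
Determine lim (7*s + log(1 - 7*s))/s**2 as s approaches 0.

-49/2

Direct substitution gives 0/0.
Apply L'Hôpital: lim (7 - 7/(1 - 7*s))/(2*s), still 0/0.
After 2 applications of L'Hôpital's rule the quotient is (-49/(1 - 7*s)^2)/(2); substituting s = 0 gives -49/2.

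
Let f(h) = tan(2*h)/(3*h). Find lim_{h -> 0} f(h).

2/3

Substitution gives 0/0.
Since tan(u)/u → 1 as u → 0, tan(2h)/(2h) → 1 and the limit is 2/3.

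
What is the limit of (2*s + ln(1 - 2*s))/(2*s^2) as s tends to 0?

Direct substitution gives 0/0.
Apply L'Hôpital: lim (2 - 2/(1 - 2*s))/(4*s), still 0/0.
After 2 applications of L'Hôpital's rule the quotient is (-4/(1 - 2*s)^2)/(4); substituting s = 0 gives -1.

-1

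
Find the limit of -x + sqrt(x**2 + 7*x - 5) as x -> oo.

This has the form ∞ − ∞. Multiply and divide by the conjugate √(x^2 + 7*x - 5) + x.
That gives (7x - 5) / (√(x^2 + 7*x - 5) + x).
Divide numerator and denominator by x: the limit is 7/(2·1) = 7/2.

7/2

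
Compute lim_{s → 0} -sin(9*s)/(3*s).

-3

Substitution gives 0/0.
Write it as (9/(-3))·sin(9s)/(9s); since sin(u)/u → 1, the limit is -3.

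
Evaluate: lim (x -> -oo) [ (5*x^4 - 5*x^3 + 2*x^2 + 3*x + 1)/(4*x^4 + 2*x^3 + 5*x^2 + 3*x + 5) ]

Numerator and denominator both have degree 4.
Dividing every term by x^4, all lower-order terms vanish and the limit is the ratio of leading coefficients, 5/(4) = 5/4.

5/4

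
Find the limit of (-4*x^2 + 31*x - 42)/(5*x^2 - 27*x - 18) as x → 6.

Since x = 6 makes numerator and denominator zero, (x - 6) divides both.
Cancelling it gives (7 - 4*x)/(5*x + 3); now plug in x = 6 to get -17/33.

-17/33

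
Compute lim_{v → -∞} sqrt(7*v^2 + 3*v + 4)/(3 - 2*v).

For large |v|, √(7*v^2 + 3*v + 4) ≈ √7·|v| and the denominator ≈ -2v.
Since v → −∞, |v| = −v, giving −√7/(-2) = √(7)/2.

√(7)/2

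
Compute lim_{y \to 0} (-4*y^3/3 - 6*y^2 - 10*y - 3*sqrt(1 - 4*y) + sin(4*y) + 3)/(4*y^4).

Substitution gives 0/0; apply L'Hôpital's rule 4 times.
After differentiating numerator and denominator 4 times the quotient is (256*sin(4*y) + 720/(1 - 4*y)^(7/2))/(96); at y = 0 this is 15/2.

15/2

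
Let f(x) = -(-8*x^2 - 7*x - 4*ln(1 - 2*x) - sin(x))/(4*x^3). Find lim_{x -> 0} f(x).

Substitution gives 0/0; apply L'Hôpital's rule 3 times.
After differentiating numerator and denominator 3 times the quotient is (cos(x) - 64/(2*x - 1)^3)/(-24); at x = 0 this is -65/24.

-65/24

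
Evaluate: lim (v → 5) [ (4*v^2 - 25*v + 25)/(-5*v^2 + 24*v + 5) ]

At v = 5 both the top and bottom vanish — a removable singularity. Factoring out (v - 5) from each leaves (4*v - 5)/(-5*v - 1), which at v = 5 equals -15/26.

-15/26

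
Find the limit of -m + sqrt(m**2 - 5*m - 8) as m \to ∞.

-5/2

An ∞ − ∞ form. Rationalising with the conjugate, the difference becomes (-5m - 8) / (√(m^2 - 5*m - 8) + m).
For large m the denominator behaves like 2·m, so the quotient tends to -5/2 = -5/2.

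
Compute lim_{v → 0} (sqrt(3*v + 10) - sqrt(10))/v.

3*√(10)/20

A 0/0 form; rationalise with √(10 + 3v) + √10. This collapses the numerator to 3v, leaving 3/(√(10 + 3v) + √10) → 3/(2√10) = 3*√(10)/20.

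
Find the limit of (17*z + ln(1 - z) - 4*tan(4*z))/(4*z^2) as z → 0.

Substitution gives 0/0 (the numerator vanishes to order 2).
Expand each term to order z^2: the coefficient of z^2 in ln(1 - z) is -1/2 and in -4·tan(4z) is 0.
Lower-order terms cancel with the polynomial part, so the numerator is (-1/2)·z^2 + o(z^2), and the limit is (-1/2)/(4) = -1/8.

-1/8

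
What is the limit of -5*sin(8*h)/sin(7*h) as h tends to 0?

Substitution gives 0/0.
Divide numerator and denominator by h: sin(8h)/h → 8 and sin(7h)/h → 7, so the limit is -5·8/7 = -40/7.

-40/7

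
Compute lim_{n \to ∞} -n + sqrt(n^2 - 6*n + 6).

-3

This has the form ∞ − ∞. Multiply and divide by the conjugate √(n^2 - 6*n + 6) + n.
That gives (-6n + 6) / (√(n^2 - 6*n + 6) + n).
Divide numerator and denominator by n: the limit is -6/(2·1) = -3.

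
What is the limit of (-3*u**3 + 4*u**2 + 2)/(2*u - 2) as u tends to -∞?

-∞

The numerator has higher degree (3 > 1); the quotient behaves like (-3/(2))·u^2 for large |u|.
As u → −∞ this diverges to -∞.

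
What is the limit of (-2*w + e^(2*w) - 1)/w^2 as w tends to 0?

Direct substitution gives 0/0.
Apply L'Hôpital: lim (2*e^(2*w) - 2)/(2*w), still 0/0.
After 2 applications of L'Hôpital's rule the quotient is (4*e^(2*w))/(2); substituting w = 0 gives 2.

2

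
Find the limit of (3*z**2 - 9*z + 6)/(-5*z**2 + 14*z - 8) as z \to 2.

-1/2

Since z = 2 makes numerator and denominator zero, (z - 2) divides both.
Cancelling it gives (3*z - 3)/(4 - 5*z); now plug in z = 2 to get -1/2.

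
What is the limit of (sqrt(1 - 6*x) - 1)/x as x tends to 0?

Substitution gives 0/0. Multiply numerator and denominator by the conjugate √(1 - 6x) + √1.
The numerator becomes (1 - 6x) − 1 = -6x, so the expression simplifies to -6/(√(1 - 6x) + √1).
Letting x → 0 gives -6/(2√1) = -3.

-3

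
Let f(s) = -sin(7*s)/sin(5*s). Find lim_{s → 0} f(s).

Substitution gives 0/0.
Divide numerator and denominator by s: sin(7s)/s → 7 and sin(5s)/s → 5, so the limit is -1·7/5 = -7/5.

-7/5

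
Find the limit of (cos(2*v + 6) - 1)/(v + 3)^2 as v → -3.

-2

Direct substitution gives 0/0.
Apply L'Hôpital: lim (-2*sin(2*v + 6))/(2*v + 6), still 0/0.
After 2 applications of L'Hôpital's rule the quotient is (-4*cos(2*v + 6))/(2); substituting v = -3 gives -2.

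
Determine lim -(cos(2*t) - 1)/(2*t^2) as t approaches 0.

1

Direct substitution gives 0/0.
Apply L'Hôpital: lim (-2*sin(2*t))/(-4*t), still 0/0.
After 2 applications of L'Hôpital's rule the quotient is (-4*cos(2*t))/(-4); substituting t = 0 gives 1.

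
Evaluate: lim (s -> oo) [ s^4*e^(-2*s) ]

Write as s^4/e^{2s}, an ∞/∞ form.
Exponential growth dominates any polynomial, so repeated L'Hôpital (or the standard result) gives 0.

0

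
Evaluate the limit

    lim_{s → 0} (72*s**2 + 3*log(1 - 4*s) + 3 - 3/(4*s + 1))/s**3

128

Substitution gives 0/0 (the numerator vanishes to order 3).
Expand each term to order s^3: the coefficient of s^3 in -3·1/(1 + 4s) is 192 and in 3·ln(1 - 4s) is -64.
Lower-order terms cancel with the polynomial part, so the numerator is (128)·s^3 + o(s^3), and the limit is (128)/(1) = 128.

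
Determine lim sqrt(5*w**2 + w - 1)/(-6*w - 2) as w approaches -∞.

√(5)/6

For large |w|, √(5*w^2 + w - 1) ≈ √5·|w| and the denominator ≈ -6w.
Since w → −∞, |w| = −w, giving −√5/(-6) = √(5)/6.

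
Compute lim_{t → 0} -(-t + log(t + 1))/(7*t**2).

1/14

Direct substitution gives 0/0.
Apply L'Hôpital: lim (-1 + 1/(t + 1))/(-14*t), still 0/0.
After 2 applications of L'Hôpital's rule the quotient is (-1/(t + 1)^2)/(-14); substituting t = 0 gives 1/14.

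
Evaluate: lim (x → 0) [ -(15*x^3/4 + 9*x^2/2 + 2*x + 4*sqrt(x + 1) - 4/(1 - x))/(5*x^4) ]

133/160

Substitution gives 0/0 (the numerator vanishes to order 4).
Expand each term to order x^4: the coefficient of x^4 in 4·√(1 + x) is -5/32 and in -4·1/(1 - x) is -4.
Lower-order terms cancel with the polynomial part, so the numerator is (-133/32)·x^4 + o(x^4), and the limit is (-133/32)/(-5) = 133/160.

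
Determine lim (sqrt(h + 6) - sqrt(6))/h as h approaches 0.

√(6)/12

A 0/0 form; rationalise with √(6 + h) + √6. This collapses the numerator to h, leaving 1/(√(6 + h) + √6) → 1/(2√6) = √(6)/12.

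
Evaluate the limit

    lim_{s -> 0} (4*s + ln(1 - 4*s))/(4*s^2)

-2

Direct substitution gives 0/0.
Apply L'Hôpital: lim (4 - 4/(1 - 4*s))/(8*s), still 0/0.
After 2 applications of L'Hôpital's rule the quotient is (-16/(1 - 4*s)^2)/(8); substituting s = 0 gives -2.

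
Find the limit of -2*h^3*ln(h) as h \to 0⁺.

This is a 0·(−∞) form. Rewrite as -2·ln(h) / h^(−3) and apply L'Hôpital:
the derivative quotient is -2·(1/h) / (−3·h^(−4)) = (2/3)·h^3 → 0.

0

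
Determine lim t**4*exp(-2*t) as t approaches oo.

0

Write as t^4/e^{2t}, an ∞/∞ form.
Exponential growth dominates any polynomial, so repeated L'Hôpital (or the standard result) gives 0.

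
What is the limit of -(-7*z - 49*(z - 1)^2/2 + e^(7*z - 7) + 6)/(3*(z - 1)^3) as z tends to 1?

Direct substitution gives 0/0.
Apply L'Hôpital: lim (-49*z + 7*e^(7*z - 7) + 42)/(-9*(z - 1)^2), still 0/0.
Apply L'Hôpital: lim (49*e^(7*z - 7) - 49)/(18 - 18*z), still 0/0.
After 3 applications of L'Hôpital's rule the quotient is (343*e^(7*z - 7))/(-18); substituting z = 1 gives -343/18.

-343/18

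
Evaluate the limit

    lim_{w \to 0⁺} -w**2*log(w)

0

This is a 0·(−∞) form. Rewrite as -1·ln(w) / w^(−2) and apply L'Hôpital:
the derivative quotient is -1·(1/w) / (−2·w^(−3)) = (1/2)·w^2 → 0.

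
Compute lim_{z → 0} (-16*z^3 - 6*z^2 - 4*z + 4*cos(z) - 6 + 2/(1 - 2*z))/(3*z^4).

Substitution gives 0/0; apply L'Hôpital's rule 4 times.
After differentiating numerator and denominator 4 times the quotient is (4*cos(z) - 768/(2*z - 1)^5)/(72); at z = 0 this is 193/18.

193/18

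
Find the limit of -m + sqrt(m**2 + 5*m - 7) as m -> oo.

This has the form ∞ − ∞. Multiply and divide by the conjugate √(m^2 + 5*m - 7) + m.
That gives (5m - 7) / (√(m^2 + 5*m - 7) + m).
Divide numerator and denominator by m: the limit is 5/(2·1) = 5/2.

5/2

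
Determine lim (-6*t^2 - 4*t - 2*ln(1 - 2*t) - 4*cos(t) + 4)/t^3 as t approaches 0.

16/3

Substitution gives 0/0 (the numerator vanishes to order 3).
Expand each term to order t^3: the coefficient of t^3 in -2·ln(1 - 2t) is 16/3 and in -4·cos(t) is 0.
Lower-order terms cancel with the polynomial part, so the numerator is (16/3)·t^3 + o(t^3), and the limit is (16/3)/(1) = 16/3.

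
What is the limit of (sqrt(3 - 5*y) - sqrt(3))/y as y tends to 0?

A 0/0 form; rationalise with √(3 - 5y) + √3. This collapses the numerator to -5y, leaving -5/(√(3 - 5y) + √3) → -5/(2√3) = -5*√(3)/6.

-5*√(3)/6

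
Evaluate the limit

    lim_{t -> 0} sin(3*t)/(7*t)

3/7

Substitution gives 0/0.
Write it as (3/7)·sin(3t)/(3t); since sin(u)/u → 1, the limit is 3/7.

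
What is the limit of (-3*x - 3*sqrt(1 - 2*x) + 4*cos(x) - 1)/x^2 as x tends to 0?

Substitution gives 0/0 (the numerator vanishes to order 2).
Expand each term to order x^2: the coefficient of x^2 in 4·cos(x) is -2 and in -3·√(1 - 2x) is 3/2.
Lower-order terms cancel with the polynomial part, so the numerator is (-1/2)·x^2 + o(x^2), and the limit is (-1/2)/(1) = -1/2.

-1/2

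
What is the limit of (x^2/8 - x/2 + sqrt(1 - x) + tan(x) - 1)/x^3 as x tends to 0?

13/48

Substitution gives 0/0 (the numerator vanishes to order 3).
Expand each term to order x^3: the coefficient of x^3 in tan(x) is 1/3 and in √(1 - x) is -1/16.
Lower-order terms cancel with the polynomial part, so the numerator is (13/48)·x^3 + o(x^3), and the limit is (13/48)/(1) = 13/48.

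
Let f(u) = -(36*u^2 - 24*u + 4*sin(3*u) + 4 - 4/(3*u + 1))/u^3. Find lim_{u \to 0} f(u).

Substitution gives 0/0 (the numerator vanishes to order 3).
Expand each term to order u^3: the coefficient of u^3 in -4·1/(1 + 3u) is 108 and in 4·sin(3u) is -18.
Lower-order terms cancel with the polynomial part, so the numerator is (90)·u^3 + o(u^3), and the limit is (90)/(-1) = -90.

-90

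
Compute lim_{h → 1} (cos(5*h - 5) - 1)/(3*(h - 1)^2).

-25/6

Direct substitution gives 0/0.
Apply L'Hôpital: lim (-5*sin(5*h - 5))/(6*h - 6), still 0/0.
After 2 applications of L'Hôpital's rule the quotient is (-25*cos(5*h - 5))/(6); substituting h = 1 gives -25/6.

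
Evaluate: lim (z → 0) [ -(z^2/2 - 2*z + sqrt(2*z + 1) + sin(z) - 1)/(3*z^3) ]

Substitution gives 0/0; apply L'Hôpital's rule 3 times.
After differentiating numerator and denominator 3 times the quotient is (-cos(z) + 3/(2*z + 1)^(5/2))/(-18); at z = 0 this is -1/9.

-1/9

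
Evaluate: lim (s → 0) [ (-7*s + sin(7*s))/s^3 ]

-343/6

Direct substitution gives 0/0.
Apply L'Hôpital: lim (7*cos(7*s) - 7)/(3*s^2), still 0/0.
Apply L'Hôpital: lim (-49*sin(7*s))/(6*s), still 0/0.
After 3 applications of L'Hôpital's rule the quotient is (-343*cos(7*s))/(6); substituting s = 0 gives -343/6.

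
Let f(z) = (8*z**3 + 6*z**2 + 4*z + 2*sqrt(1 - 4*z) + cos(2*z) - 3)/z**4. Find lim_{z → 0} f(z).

-58/3

Substitution gives 0/0 (the numerator vanishes to order 4).
Expand each term to order z^4: the coefficient of z^4 in 2·√(1 - 4z) is -20 and in cos(2z) is 2/3.
Lower-order terms cancel with the polynomial part, so the numerator is (-58/3)·z^4 + o(z^4), and the limit is (-58/3)/(1) = -58/3.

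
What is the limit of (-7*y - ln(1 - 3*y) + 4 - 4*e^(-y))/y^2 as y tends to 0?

Substitution gives 0/0; apply L'Hôpital's rule 2 times.
After differentiating numerator and denominator 2 times the quotient is (-4*e^(-y) + 9/(3*y - 1)^2)/(2); at y = 0 this is 5/2.

5/2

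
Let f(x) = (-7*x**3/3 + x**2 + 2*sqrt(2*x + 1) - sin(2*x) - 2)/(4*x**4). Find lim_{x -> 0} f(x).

-5/16

Substitution gives 0/0; apply L'Hôpital's rule 4 times.
After differentiating numerator and denominator 4 times the quotient is (-16*sin(2*x) - 30/(2*x + 1)^(7/2))/(96); at x = 0 this is -5/16.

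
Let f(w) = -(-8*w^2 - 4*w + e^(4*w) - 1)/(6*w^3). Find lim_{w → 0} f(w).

-16/9

Direct substitution gives 0/0.
Apply L'Hôpital: lim (-16*w + 4*e^(4*w) - 4)/(-18*w^2), still 0/0.
Apply L'Hôpital: lim (16*e^(4*w) - 16)/(-36*w), still 0/0.
After 3 applications of L'Hôpital's rule the quotient is (64*e^(4*w))/(-36); substituting w = 0 gives -16/9.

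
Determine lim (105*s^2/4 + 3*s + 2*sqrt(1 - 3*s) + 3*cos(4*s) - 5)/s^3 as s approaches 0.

-27/8

Substitution gives 0/0 (the numerator vanishes to order 3).
Expand each term to order s^3: the coefficient of s^3 in 3·cos(4s) is 0 and in 2·√(1 - 3s) is -27/8.
Lower-order terms cancel with the polynomial part, so the numerator is (-27/8)·s^3 + o(s^3), and the limit is (-27/8)/(1) = -27/8.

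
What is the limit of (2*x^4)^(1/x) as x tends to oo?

1

Base → ∞ and exponent → 0: an ∞^0 form.
Take logs: (1/x)·ln(2·x^4) = (ln 2 + 4·ln x)/x → 0.
So the limit is e^0 = 1.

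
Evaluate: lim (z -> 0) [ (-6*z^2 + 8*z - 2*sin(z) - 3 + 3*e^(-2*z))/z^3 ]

Substitution gives 0/0 (the numerator vanishes to order 3).
Expand each term to order z^3: the coefficient of z^3 in -2·sin(z) is 1/3 and in 3·e^(-2z) is -4.
Lower-order terms cancel with the polynomial part, so the numerator is (-11/3)·z^3 + o(z^3), and the limit is (-11/3)/(1) = -11/3.

-11/3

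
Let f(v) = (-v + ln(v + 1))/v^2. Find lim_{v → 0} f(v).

Direct substitution gives 0/0.
Apply L'Hôpital: lim (-1 + 1/(v + 1))/(2*v), still 0/0.
After 2 applications of L'Hôpital's rule the quotient is (-1/(v + 1)^2)/(2); substituting v = 0 gives -1/2.

-1/2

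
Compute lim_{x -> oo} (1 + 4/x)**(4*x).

e^(16)

Write it as [(1 + 4/x)^x]^(4) · (1 + 4/x)^(0). The bracketed term tends to e^(4) and the second factor to 1, so the limit is e^(16).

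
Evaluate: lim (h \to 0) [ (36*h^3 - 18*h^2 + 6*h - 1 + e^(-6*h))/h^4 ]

Direct substitution gives 0/0.
Apply L'Hôpital: lim (108*h^2 - 36*h + 6 - 6*e^(-6*h))/(4*h^3), still 0/0.
Apply L'Hôpital: lim (216*h - 36 + 36*e^(-6*h))/(12*h^2), still 0/0.
Apply L'Hôpital: lim (216 - 216*e^(-6*h))/(24*h), still 0/0.
After 4 applications of L'Hôpital's rule the quotient is (1296*e^(-6*h))/(24); substituting h = 0 gives 54.

54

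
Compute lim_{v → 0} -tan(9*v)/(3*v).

-3

Substitution gives 0/0.
Since tan(u)/u → 1 as u → 0, tan(9v)/(9v) → 1 and the limit is 9/(-3) = -3.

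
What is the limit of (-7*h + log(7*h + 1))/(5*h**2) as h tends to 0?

-49/10

Direct substitution gives 0/0.
Apply L'Hôpital: lim (-7 + 7/(7*h + 1))/(10*h), still 0/0.
After 2 applications of L'Hôpital's rule the quotient is (-49/(7*h + 1)^2)/(10); substituting h = 0 gives -49/10.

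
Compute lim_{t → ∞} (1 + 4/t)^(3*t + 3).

e^(12)

Write it as [(1 + 4/t)^t]^(3) · (1 + 4/t)^(3). The bracketed term tends to e^(4) and the second factor to 1, so the limit is e^(12).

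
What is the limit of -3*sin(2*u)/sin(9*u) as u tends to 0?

Substitution gives 0/0.
Divide numerator and denominator by u: sin(2u)/u → 2 and sin(9u)/u → 9, so the limit is -3·2/9 = -2/3.

-2/3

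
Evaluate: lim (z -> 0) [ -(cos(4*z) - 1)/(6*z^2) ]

4/3

Direct substitution gives 0/0.
Apply L'Hôpital: lim (-4*sin(4*z))/(-12*z), still 0/0.
After 2 applications of L'Hôpital's rule the quotient is (-16*cos(4*z))/(-12); substituting z = 0 gives 4/3.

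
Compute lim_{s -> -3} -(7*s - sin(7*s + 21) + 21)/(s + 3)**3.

-343/6

Direct substitution gives 0/0.
Apply L'Hôpital: lim (7 - 7*cos(7*s + 21))/(-3*(s + 3)^2), still 0/0.
Apply L'Hôpital: lim (49*sin(7*s + 21))/(-6*s - 18), still 0/0.
After 3 applications of L'Hôpital's rule the quotient is (343*cos(7*s + 21))/(-6); substituting s = -3 gives -343/6.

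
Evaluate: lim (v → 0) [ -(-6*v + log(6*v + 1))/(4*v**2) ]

9/2

Direct substitution gives 0/0.
Apply L'Hôpital: lim (-6 + 6/(6*v + 1))/(-8*v), still 0/0.
After 2 applications of L'Hôpital's rule the quotient is (-36/(6*v + 1)^2)/(-8); substituting v = 0 gives 9/2.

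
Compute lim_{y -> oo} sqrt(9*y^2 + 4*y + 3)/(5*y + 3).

3/5

For large |y|, √(9*y^2 + 4*y + 3) ≈ √9·|y| and the denominator ≈ 5y.
Since y → +∞, |y| = y, giving √9/(5) = 3/5.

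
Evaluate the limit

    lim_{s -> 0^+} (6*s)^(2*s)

Base → 0⁺ and exponent → 0⁺: a 0^0 form.
Take logs: 2s·ln(6s). This is 0·(−∞); rewriting as ln(6s)/(1/(2s)) and applying L'Hôpital gives 0.
Hence the limit is e^0 = 1.

1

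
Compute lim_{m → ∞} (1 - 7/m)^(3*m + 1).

e^(-21)

Let L be the limit and take ln: ln L = lim (3m + 1)·ln(1 - 7/m) = lim (3m + 1)·(-7/m + O(1/m²)) = -21.
Hence L = e^(-21).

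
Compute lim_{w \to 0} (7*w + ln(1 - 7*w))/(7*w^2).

Direct substitution gives 0/0.
Apply L'Hôpital: lim (7 - 7/(1 - 7*w))/(14*w), still 0/0.
After 2 applications of L'Hôpital's rule the quotient is (-49/(1 - 7*w)^2)/(14); substituting w = 0 gives -7/2.

-7/2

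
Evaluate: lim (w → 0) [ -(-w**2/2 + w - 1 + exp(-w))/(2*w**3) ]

Direct substitution gives 0/0.
Apply L'Hôpital: lim (-w + 1 - e^(-w))/(-6*w^2), still 0/0.
Apply L'Hôpital: lim (-1 + e^(-w))/(-12*w), still 0/0.
After 3 applications of L'Hôpital's rule the quotient is (-e^(-w))/(-12); substituting w = 0 gives 1/12.

1/12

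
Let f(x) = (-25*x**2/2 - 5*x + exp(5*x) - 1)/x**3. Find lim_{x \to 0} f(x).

Direct substitution gives 0/0.
Apply L'Hôpital: lim (-25*x + 5*e^(5*x) - 5)/(3*x^2), still 0/0.
Apply L'Hôpital: lim (25*e^(5*x) - 25)/(6*x), still 0/0.
After 3 applications of L'Hôpital's rule the quotient is (125*e^(5*x))/(6); substituting x = 0 gives 125/6.

125/6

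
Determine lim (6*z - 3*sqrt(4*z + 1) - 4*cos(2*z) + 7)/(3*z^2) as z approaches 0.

Substitution gives 0/0 (the numerator vanishes to order 2).
Expand each term to order z^2: the coefficient of z^2 in -3·√(1 + 4z) is 6 and in -4·cos(2z) is 8.
Lower-order terms cancel with the polynomial part, so the numerator is (14)·z^2 + o(z^2), and the limit is (14)/(3) = 14/3.

14/3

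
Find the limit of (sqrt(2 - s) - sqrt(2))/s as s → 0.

-√(2)/4

A 0/0 form; rationalise with √(2 - s) + √2. This collapses the numerator to -s, leaving -1/(√(2 - s) + √2) → -1/(2√2) = -√(2)/4.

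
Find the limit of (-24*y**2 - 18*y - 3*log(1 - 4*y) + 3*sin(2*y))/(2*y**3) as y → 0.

Substitution gives 0/0; apply L'Hôpital's rule 3 times.
After differentiating numerator and denominator 3 times the quotient is (-24*cos(2*y) - 384/(4*y - 1)^3)/(12); at y = 0 this is 30.

30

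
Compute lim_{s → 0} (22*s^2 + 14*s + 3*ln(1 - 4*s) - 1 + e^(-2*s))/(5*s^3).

-196/15

Substitution gives 0/0; apply L'Hôpital's rule 3 times.
After differentiating numerator and denominator 3 times the quotient is (-8*e^(-2*s) + 384/(4*s - 1)^3)/(30); at s = 0 this is -196/15.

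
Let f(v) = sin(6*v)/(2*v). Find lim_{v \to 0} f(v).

3

Substitution gives 0/0.
Write it as (6/2)·sin(6v)/(6v); since sin(u)/u → 1, the limit is 3.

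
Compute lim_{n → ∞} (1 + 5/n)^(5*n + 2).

e^(25)

Let L be the limit and take ln: ln L = lim (5n + 2)·ln(1 + 5/n) = lim (5n + 2)·(5/n + O(1/n²)) = 25.
Hence L = e^(25).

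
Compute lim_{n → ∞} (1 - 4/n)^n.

Let L be the limit and take ln: ln L = lim (n)·ln(1 - 4/n) = lim (n)·(-4/n + O(1/n²)) = -4.
Hence L = e^(-4).

e^(-4)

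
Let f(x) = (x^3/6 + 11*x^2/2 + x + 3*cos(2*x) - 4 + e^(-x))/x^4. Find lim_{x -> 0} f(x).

49/24

Substitution gives 0/0; apply L'Hôpital's rule 4 times.
After differentiating numerator and denominator 4 times the quotient is (48*cos(2*x) + e^(-x))/(24); at x = 0 this is 49/24.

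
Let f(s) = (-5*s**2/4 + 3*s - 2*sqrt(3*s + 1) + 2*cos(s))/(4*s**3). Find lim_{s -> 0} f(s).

-27/32

Substitution gives 0/0 (the numerator vanishes to order 3).
Expand each term to order s^3: the coefficient of s^3 in -2·√(1 + 3s) is -27/8 and in 2·cos(s) is 0.
Lower-order terms cancel with the polynomial part, so the numerator is (-27/8)·s^3 + o(s^3), and the limit is (-27/8)/(4) = -27/32.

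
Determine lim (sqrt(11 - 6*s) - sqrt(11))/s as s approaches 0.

-3*√(11)/11

A 0/0 form; rationalise with √(11 - 6s) + √11. This collapses the numerator to -6s, leaving -6/(√(11 - 6s) + √11) → -6/(2√11) = -3*√(11)/11.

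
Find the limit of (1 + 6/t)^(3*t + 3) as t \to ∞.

e^(18)

Write it as [(1 + 6/t)^t]^(3) · (1 + 6/t)^(3). The bracketed term tends to e^(6) and the second factor to 1, so the limit is e^(18).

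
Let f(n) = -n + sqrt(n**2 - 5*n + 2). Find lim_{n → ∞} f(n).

-5/2

This has the form ∞ − ∞. Multiply and divide by the conjugate √(n^2 - 5*n + 2) + n.
That gives (-5n + 2) / (√(n^2 - 5*n + 2) + n).
Divide numerator and denominator by n: the limit is -5/(2·1) = -5/2.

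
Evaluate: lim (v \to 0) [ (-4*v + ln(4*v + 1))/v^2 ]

-8

Direct substitution gives 0/0.
Apply L'Hôpital: lim (-4 + 4/(4*v + 1))/(2*v), still 0/0.
After 2 applications of L'Hôpital's rule the quotient is (-16/(4*v + 1)^2)/(2); substituting v = 0 gives -8.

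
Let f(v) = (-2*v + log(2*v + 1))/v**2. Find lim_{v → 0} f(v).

-2

Direct substitution gives 0/0.
Apply L'Hôpital: lim (-2 + 2/(2*v + 1))/(2*v), still 0/0.
After 2 applications of L'Hôpital's rule the quotient is (-4/(2*v + 1)^2)/(2); substituting v = 0 gives -2.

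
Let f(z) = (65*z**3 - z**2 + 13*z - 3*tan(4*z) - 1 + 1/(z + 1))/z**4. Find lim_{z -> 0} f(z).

Substitution gives 0/0 (the numerator vanishes to order 4).
Expand each term to order z^4: the coefficient of z^4 in 1/(1 + z) is 1 and in -3·tan(4z) is 0.
Lower-order terms cancel with the polynomial part, so the numerator is (1)·z^4 + o(z^4), and the limit is (1)/(1) = 1.

1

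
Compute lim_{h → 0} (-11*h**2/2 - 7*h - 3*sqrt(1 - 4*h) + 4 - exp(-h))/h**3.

73/6

Substitution gives 0/0; apply L'Hôpital's rule 3 times.
After differentiating numerator and denominator 3 times the quotient is (e^(-h) + 72/(1 - 4*h)^(5/2))/(6); at h = 0 this is 73/6.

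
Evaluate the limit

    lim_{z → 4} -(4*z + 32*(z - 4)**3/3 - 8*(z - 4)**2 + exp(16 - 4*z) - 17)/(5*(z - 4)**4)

Direct substitution gives 0/0.
Apply L'Hôpital: lim (-16*z + 32*(z - 4)^2 - 4*e^(16 - 4*z) + 68)/(-20*(z - 4)^3), still 0/0.
Apply L'Hôpital: lim (64*z + 16*e^(16 - 4*z) - 272)/(-60*(z - 4)^2), still 0/0.
Apply L'Hôpital: lim (64 - 64*e^(16 - 4*z))/(480 - 120*z), still 0/0.
After 4 applications of L'Hôpital's rule the quotient is (256*e^(16 - 4*z))/(-120); substituting z = 4 gives -32/15.

-32/15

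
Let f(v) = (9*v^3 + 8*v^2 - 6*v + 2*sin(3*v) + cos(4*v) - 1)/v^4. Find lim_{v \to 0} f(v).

32/3

Substitution gives 0/0 (the numerator vanishes to order 4).
Expand each term to order v^4: the coefficient of v^4 in 2·sin(3v) is 0 and in cos(4v) is 32/3.
Lower-order terms cancel with the polynomial part, so the numerator is (32/3)·v^4 + o(v^4), and the limit is (32/3)/(1) = 32/3.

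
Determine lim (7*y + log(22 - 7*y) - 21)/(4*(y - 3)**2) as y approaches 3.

Direct substitution gives 0/0.
Apply L'Hôpital: lim (7 - 7/(22 - 7*y))/(8*y - 24), still 0/0.
After 2 applications of L'Hôpital's rule the quotient is (-49/(22 - 7*y)^2)/(8); substituting y = 3 gives -49/8.

-49/8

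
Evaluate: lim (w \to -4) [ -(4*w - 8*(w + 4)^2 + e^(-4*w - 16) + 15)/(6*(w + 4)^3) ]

16/9

Direct substitution gives 0/0.
Apply L'Hôpital: lim (-16*w - 4*e^(-4*w - 16) - 60)/(-18*(w + 4)^2), still 0/0.
Apply L'Hôpital: lim (16*e^(-4*w - 16) - 16)/(-36*w - 144), still 0/0.
After 3 applications of L'Hôpital's rule the quotient is (-64*e^(-4*w - 16))/(-36); substituting w = -4 gives 16/9.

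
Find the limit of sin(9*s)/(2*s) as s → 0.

Substitution gives 0/0.
Write it as (9/2)·sin(9s)/(9s); since sin(u)/u → 1, the limit is 9/2.

9/2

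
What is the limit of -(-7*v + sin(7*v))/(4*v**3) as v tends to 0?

Direct substitution gives 0/0.
Apply L'Hôpital: lim (7*cos(7*v) - 7)/(-12*v^2), still 0/0.
Apply L'Hôpital: lim (-49*sin(7*v))/(-24*v), still 0/0.
After 3 applications of L'Hôpital's rule the quotient is (-343*cos(7*v))/(-24); substituting v = 0 gives 343/24.

343/24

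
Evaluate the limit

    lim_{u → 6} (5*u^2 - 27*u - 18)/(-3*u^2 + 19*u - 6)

At u = 6 both the top and bottom vanish — a removable singularity. Factoring out (u - 6) from each leaves (5*u + 3)/(1 - 3*u), which at u = 6 equals -33/17.

-33/17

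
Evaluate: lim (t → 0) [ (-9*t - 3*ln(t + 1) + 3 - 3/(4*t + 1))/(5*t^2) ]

Substitution gives 0/0 (the numerator vanishes to order 2).
Expand each term to order t^2: the coefficient of t^2 in -3·ln(1 + t) is 3/2 and in -3·1/(1 + 4t) is -48.
Lower-order terms cancel with the polynomial part, so the numerator is (-93/2)·t^2 + o(t^2), and the limit is (-93/2)/(5) = -93/10.

-93/10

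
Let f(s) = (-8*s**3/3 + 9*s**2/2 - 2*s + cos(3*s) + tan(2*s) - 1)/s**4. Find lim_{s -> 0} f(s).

27/8

Substitution gives 0/0; apply L'Hôpital's rule 4 times.
After differentiating numerator and denominator 4 times the quotient is (81*cos(3*s) + 384*tan(2*s)^5 + 640*tan(2*s)^3 + 256*tan(2*s))/(24); at s = 0 this is 27/8.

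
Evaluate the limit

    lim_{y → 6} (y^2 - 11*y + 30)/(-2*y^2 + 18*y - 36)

-1/6

Direct substitution gives 0/0, so factor. Both numerator and denominator have (y - 6) as a factor.
After cancelling, the expression reduces to (y - 5)/(6 - 2*y).
Substituting y = 6 gives -1/6.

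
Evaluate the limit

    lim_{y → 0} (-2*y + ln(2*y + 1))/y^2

Direct substitution gives 0/0.
Apply L'Hôpital: lim (-2 + 2/(2*y + 1))/(2*y), still 0/0.
After 2 applications of L'Hôpital's rule the quotient is (-4/(2*y + 1)^2)/(2); substituting y = 0 gives -2.

-2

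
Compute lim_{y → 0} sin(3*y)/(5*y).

3/5

Substitution gives 0/0.
Write it as (3/5)·sin(3y)/(3y); since sin(u)/u → 1, the limit is 3/5.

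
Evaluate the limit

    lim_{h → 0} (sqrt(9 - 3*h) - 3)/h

Substitution gives 0/0. Multiply numerator and denominator by the conjugate √(9 - 3h) + √9.
The numerator becomes (9 - 3h) − 9 = -3h, so the expression simplifies to -3/(√(9 - 3h) + √9).
Letting h → 0 gives -3/(2√9) = -1/2.

-1/2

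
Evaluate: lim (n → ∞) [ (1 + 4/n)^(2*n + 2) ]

The base → 1 and the exponent → ∞: a 1^∞ form.
Take logarithms: (2n + 2)·ln(1 + 4/n). Since ln(1+u) ~ u for small u, this behaves like (2n)·(4/n) → 8.
So the limit is e^(8).

e^(8)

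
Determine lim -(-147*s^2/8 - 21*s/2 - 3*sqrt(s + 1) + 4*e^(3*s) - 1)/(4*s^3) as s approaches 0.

Substitution gives 0/0; apply L'Hôpital's rule 3 times.
After differentiating numerator and denominator 3 times the quotient is (108*e^(3*s) - 9/(8*(s + 1)^(5/2)))/(-24); at s = 0 this is -285/64.

-285/64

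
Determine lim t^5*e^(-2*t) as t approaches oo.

Write as t^5/e^{2t}, an ∞/∞ form.
Exponential growth dominates any polynomial, so repeated L'Hôpital (or the standard result) gives 0.

0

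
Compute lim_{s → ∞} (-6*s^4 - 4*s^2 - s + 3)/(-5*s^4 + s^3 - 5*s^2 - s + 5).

6/5

Numerator and denominator both have degree 4.
Dividing every term by s^4, all lower-order terms vanish and the limit is the ratio of leading coefficients, -6/(-5) = 6/5.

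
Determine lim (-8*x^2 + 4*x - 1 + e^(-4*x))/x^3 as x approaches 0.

-32/3

Direct substitution gives 0/0.
Apply L'Hôpital: lim (-16*x + 4 - 4*e^(-4*x))/(3*x^2), still 0/0.
Apply L'Hôpital: lim (-16 + 16*e^(-4*x))/(6*x), still 0/0.
After 3 applications of L'Hôpital's rule the quotient is (-64*e^(-4*x))/(6); substituting x = 0 gives -32/3.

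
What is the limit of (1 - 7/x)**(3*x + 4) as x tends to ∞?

e^(-21)

Let L be the limit and take ln: ln L = lim (3x + 4)·ln(1 - 7/x) = lim (3x + 4)·(-7/x + O(1/x²)) = -21.
Hence L = e^(-21).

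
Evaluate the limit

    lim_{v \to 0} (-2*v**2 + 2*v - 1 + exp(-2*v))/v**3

Direct substitution gives 0/0.
Apply L'Hôpital: lim (-4*v + 2 - 2*e^(-2*v))/(3*v^2), still 0/0.
Apply L'Hôpital: lim (-4 + 4*e^(-2*v))/(6*v), still 0/0.
After 3 applications of L'Hôpital's rule the quotient is (-8*e^(-2*v))/(6); substituting v = 0 gives -4/3.

-4/3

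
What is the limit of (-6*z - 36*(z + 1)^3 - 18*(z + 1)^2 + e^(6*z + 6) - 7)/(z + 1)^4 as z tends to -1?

54

Direct substitution gives 0/0.
Apply L'Hôpital: lim (-36*z - 108*(z + 1)^2 + 6*e^(6*z + 6) - 42)/(4*(z + 1)^3), still 0/0.
Apply L'Hôpital: lim (-216*z + 36*e^(6*z + 6) - 252)/(12*(z + 1)^2), still 0/0.
Apply L'Hôpital: lim (216*e^(6*z + 6) - 216)/(24*z + 24), still 0/0.
After 4 applications of L'Hôpital's rule the quotient is (1296*e^(6*z + 6))/(24); substituting z = -1 gives 54.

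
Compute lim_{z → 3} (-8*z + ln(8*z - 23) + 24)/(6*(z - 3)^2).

-16/3

Direct substitution gives 0/0.
Apply L'Hôpital: lim (-8 + 8/(8*z - 23))/(12*z - 36), still 0/0.
After 2 applications of L'Hôpital's rule the quotient is (-64/(8*z - 23)^2)/(12); substituting z = 3 gives -16/3.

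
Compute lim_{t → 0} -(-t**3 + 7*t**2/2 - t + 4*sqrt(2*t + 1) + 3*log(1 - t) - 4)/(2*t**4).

Substitution gives 0/0; apply L'Hôpital's rule 4 times.
After differentiating numerator and denominator 4 times the quotient is (-60/(2*t + 1)^(7/2) - 18/(t - 1)^4)/(-48); at t = 0 this is 13/8.

13/8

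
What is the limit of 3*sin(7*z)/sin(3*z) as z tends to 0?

Substitution gives 0/0.
Divide numerator and denominator by z: sin(7z)/z → 7 and sin(3z)/z → 3, so the limit is 3·7/3 = 7.

7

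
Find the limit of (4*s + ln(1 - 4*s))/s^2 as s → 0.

Direct substitution gives 0/0.
Apply L'Hôpital: lim (4 - 4/(1 - 4*s))/(2*s), still 0/0.
After 2 applications of L'Hôpital's rule the quotient is (-16/(1 - 4*s)^2)/(2); substituting s = 0 gives -8.

-8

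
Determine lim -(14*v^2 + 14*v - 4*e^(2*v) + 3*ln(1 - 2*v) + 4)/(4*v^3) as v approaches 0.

Substitution gives 0/0 (the numerator vanishes to order 3).
Expand each term to order v^3: the coefficient of v^3 in 3·ln(1 - 2v) is -8 and in -4·e^(2v) is -16/3.
Lower-order terms cancel with the polynomial part, so the numerator is (-40/3)·v^3 + o(v^3), and the limit is (-40/3)/(-4) = 10/3.

10/3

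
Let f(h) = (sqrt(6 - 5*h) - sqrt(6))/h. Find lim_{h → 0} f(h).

-5*√(6)/12

A 0/0 form; rationalise with √(6 - 5h) + √6. This collapses the numerator to -5h, leaving -5/(√(6 - 5h) + √6) → -5/(2√6) = -5*√(6)/12.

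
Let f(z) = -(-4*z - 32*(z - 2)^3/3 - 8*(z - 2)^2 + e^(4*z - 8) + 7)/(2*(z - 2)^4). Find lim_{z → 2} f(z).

Direct substitution gives 0/0.
Apply L'Hôpital: lim (-16*z - 32*(z - 2)^2 + 4*e^(4*z - 8) + 28)/(-8*(z - 2)^3), still 0/0.
Apply L'Hôpital: lim (-64*z + 16*e^(4*z - 8) + 112)/(-24*(z - 2)^2), still 0/0.
Apply L'Hôpital: lim (64*e^(4*z - 8) - 64)/(96 - 48*z), still 0/0.
After 4 applications of L'Hôpital's rule the quotient is (256*e^(4*z - 8))/(-48); substituting z = 2 gives -16/3.

-16/3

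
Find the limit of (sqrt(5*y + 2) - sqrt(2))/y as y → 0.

Substitution gives 0/0. Multiply numerator and denominator by the conjugate √(2 + 5y) + √2.
The numerator becomes (2 + 5y) − 2 = 5y, so the expression simplifies to 5/(√(2 + 5y) + √2).
Letting y → 0 gives 5/(2√2) = 5*√(2)/4.

5*√(2)/4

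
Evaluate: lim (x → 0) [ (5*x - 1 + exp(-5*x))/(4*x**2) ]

Direct substitution gives 0/0.
Apply L'Hôpital: lim (5 - 5*e^(-5*x))/(8*x), still 0/0.
After 2 applications of L'Hôpital's rule the quotient is (25*e^(-5*x))/(8); substituting x = 0 gives 25/8.

25/8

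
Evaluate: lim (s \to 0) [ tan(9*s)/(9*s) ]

1

Substitution gives 0/0.
Since tan(u)/u → 1 as u → 0, tan(9s)/(9s) → 1 and the limit is 9/9 = 1.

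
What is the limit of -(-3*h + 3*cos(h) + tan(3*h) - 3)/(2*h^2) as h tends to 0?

Substitution gives 0/0 (the numerator vanishes to order 2).
Expand each term to order h^2: the coefficient of h^2 in tan(3h) is 0 and in 3·cos(h) is -3/2.
Lower-order terms cancel with the polynomial part, so the numerator is (-3/2)·h^2 + o(h^2), and the limit is (-3/2)/(-2) = 3/4.

3/4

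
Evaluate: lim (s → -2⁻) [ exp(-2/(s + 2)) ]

As s → -2⁻, -2/(s + 2) → +∞, so e^(-2/(s + 2)) → ∞.

∞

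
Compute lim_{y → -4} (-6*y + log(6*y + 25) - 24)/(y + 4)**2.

Direct substitution gives 0/0.
Apply L'Hôpital: lim (-6 + 6/(6*y + 25))/(2*y + 8), still 0/0.
After 2 applications of L'Hôpital's rule the quotient is (-36/(6*y + 25)^2)/(2); substituting y = -4 gives -18.

-18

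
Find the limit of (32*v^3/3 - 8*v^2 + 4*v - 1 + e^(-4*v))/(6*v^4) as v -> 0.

16/9

Direct substitution gives 0/0.
Apply L'Hôpital: lim (32*v^2 - 16*v + 4 - 4*e^(-4*v))/(24*v^3), still 0/0.
Apply L'Hôpital: lim (64*v - 16 + 16*e^(-4*v))/(72*v^2), still 0/0.
Apply L'Hôpital: lim (64 - 64*e^(-4*v))/(144*v), still 0/0.
After 4 applications of L'Hôpital's rule the quotient is (256*e^(-4*v))/(144); substituting v = 0 gives 16/9.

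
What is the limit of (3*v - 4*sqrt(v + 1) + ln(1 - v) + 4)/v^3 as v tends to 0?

-7/12

Substitution gives 0/0 (the numerator vanishes to order 3).
Expand each term to order v^3: the coefficient of v^3 in -4·√(1 + v) is -1/4 and in ln(1 - v) is -1/3.
Lower-order terms cancel with the polynomial part, so the numerator is (-7/12)·v^3 + o(v^3), and the limit is (-7/12)/(1) = -7/12.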